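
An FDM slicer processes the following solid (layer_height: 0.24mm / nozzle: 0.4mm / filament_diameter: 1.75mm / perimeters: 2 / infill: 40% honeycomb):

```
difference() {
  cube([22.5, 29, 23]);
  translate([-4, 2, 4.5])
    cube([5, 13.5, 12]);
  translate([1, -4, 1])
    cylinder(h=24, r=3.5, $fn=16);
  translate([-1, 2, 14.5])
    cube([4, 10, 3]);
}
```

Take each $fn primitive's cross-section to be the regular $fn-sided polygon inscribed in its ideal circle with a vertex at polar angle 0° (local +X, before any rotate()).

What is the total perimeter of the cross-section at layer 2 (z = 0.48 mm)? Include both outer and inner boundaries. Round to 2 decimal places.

At z = 0.48 mm: the cube is present — its section is the full 22.5×29 rectangle (perimeter 103.00 mm); the cube at (-4, 2) is absent (z outside [4.5, 16.5]); the cylinder at (1, -4) is absent (z outside [1, 25]); the cube at (-1, 2) does not reach this height (z outside [14.5, 17.5]); Taking the first minus the rest: none of the subtracted shapes is present at this height, so the 22.5×29 cube is unchanged — boundary = 103.00 mm. Overall, the cross-section is a single solid region. Total boundary length (outer) = 103.00 mm.

103.00 mm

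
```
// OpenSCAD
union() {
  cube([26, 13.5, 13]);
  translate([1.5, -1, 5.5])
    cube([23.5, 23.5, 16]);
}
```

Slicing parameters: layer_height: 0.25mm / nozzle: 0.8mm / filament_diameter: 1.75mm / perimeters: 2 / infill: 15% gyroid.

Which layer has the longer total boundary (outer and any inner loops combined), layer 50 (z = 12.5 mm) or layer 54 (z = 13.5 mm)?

layer 50 (z = 12.5 mm)

Layer 50 (z = 12.5): the 26×13.5 cube contributes its full rectangle (perimeter 79.00 mm); the cube at (1.5, -1) (footprint 23.5×23.5) is included at this height (perimeter 94.00 mm); Taking the union: the regions partially overlap (shared area 317.25 mm²), so the edge portions inside another operand are dropped and the merged outline is re-measured after clipping — boundary = 99.00 mm. So its perimeter = 99.00 mm. Layer 54 (z = 13.5): the cube is absent (z outside [0, 13]); the 23.5×23.5 cube at (1.5, -1) contributes its full rectangle (perimeter 94.00 mm); Taking the union: only the 23.5×23.5 cube at (1.5, -1) is present, so the union is just that shape — boundary = 94.00 mm. So its perimeter = 94.00 mm. Layer 50 is larger (99.00 vs 94.00 mm).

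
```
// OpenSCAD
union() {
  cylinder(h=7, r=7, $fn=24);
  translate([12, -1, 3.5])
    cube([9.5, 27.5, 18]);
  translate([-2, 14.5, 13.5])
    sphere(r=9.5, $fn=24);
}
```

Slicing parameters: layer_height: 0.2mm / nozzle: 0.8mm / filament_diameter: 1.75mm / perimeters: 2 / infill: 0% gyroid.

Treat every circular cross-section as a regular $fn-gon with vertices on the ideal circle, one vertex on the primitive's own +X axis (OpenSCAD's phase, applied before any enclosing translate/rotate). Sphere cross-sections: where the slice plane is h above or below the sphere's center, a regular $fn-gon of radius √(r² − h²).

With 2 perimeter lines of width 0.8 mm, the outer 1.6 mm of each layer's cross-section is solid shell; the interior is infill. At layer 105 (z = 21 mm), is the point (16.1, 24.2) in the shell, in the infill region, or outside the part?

infill

At z = 21 mm: the cylinder does not reach this height (z outside [0, 7]); the 9.5×27.5 cube at (12, -1) contributes its full rectangle; the sphere at (-2, 14.5): section is a regular 24-gon, circumradius = √(r²−h²) = √(9.5²−7.5²) = 5.831; Taking the union: the 2 present regions are separate (no shared area or edge), so areas and boundary lengths simply add and each stays a separate island — 2 connected regions. Overall, the cross-section has 2 separate islands. The nearest boundary edge runs (12.00, 26.50)→(21.50, 26.50); distance from the point to it = 2.30 mm. (Shell/infill is judged within the island containing the point — the largest one.) The point is inside the cross-section and 2.30 mm from the nearest boundary — more than the 1.6 mm shell width (2 × 0.8), so it's in the infill interior.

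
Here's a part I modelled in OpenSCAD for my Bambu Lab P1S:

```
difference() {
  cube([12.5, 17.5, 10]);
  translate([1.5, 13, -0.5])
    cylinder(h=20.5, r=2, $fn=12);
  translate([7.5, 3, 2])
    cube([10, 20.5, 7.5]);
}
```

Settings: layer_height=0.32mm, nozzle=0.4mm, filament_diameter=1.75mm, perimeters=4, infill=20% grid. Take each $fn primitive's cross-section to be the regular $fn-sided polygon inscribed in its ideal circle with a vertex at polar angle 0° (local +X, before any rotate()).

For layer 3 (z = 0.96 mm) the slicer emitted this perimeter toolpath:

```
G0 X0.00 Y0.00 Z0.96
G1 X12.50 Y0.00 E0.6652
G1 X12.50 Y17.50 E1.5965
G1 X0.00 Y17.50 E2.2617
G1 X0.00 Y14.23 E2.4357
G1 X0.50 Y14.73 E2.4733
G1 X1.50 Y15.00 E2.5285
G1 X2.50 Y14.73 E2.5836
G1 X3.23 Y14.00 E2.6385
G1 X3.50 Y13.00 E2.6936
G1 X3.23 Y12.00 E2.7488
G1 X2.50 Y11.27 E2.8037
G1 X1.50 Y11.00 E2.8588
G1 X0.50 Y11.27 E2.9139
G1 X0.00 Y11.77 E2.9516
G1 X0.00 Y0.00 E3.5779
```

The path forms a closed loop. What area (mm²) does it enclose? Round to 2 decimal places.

Apply the shoelace formula to the sequence of (X, Y) vertices; enclosed area = 207.55 mm².

207.55 mm²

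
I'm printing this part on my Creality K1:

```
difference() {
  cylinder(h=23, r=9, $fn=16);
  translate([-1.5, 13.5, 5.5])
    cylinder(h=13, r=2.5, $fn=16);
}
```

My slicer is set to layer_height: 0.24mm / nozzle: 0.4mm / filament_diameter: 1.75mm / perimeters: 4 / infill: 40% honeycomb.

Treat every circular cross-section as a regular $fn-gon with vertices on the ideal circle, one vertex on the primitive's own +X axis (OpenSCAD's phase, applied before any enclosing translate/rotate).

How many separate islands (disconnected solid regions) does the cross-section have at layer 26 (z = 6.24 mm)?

At z = 6.24 mm: the r=9 cylinder gives a regular 16-gon of circumradius 9 (constant along its height); the cylinder at (-1.5, 13.5): section is a regular 16-gon, circumradius r=2.5; Subtracting the remaining from the first: starting from the r=9 cylinder, the r=2.5 cylinder at (-1.5, 13.5) misses the remaining region (no effect) — 1 connected region. Overall, the cross-section is a single solid region. Island count = 1.

1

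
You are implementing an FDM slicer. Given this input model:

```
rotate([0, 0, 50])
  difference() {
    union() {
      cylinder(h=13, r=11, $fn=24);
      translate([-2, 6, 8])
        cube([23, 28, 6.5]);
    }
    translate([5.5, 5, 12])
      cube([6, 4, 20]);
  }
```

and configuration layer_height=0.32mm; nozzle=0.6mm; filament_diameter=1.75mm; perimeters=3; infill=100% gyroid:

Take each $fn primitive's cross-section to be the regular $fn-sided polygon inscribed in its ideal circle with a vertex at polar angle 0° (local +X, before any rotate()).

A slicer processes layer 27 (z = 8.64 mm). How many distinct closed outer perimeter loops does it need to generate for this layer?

At z = 8.64 mm: the cylinder: section is a regular 24-gon, circumradius r=11; the cube at (-2, 6) is present — its section is the full 23×28 rectangle; Taking the union: the regions partially overlap (shared area 41.51 mm²), so overlapping operands fuse into one piece — 1 connected region; the cube at (5.5, 5) does not reach this height (z outside [12, 32]); Taking the first minus the rest: none of the subtracted shapes is present at this height, so that combined region is unchanged — 1 connected region; (rotated 50° about Z; rotation is an isometry so areas/perimeters/island counts are preserved). The result has 1 disconnected region.

1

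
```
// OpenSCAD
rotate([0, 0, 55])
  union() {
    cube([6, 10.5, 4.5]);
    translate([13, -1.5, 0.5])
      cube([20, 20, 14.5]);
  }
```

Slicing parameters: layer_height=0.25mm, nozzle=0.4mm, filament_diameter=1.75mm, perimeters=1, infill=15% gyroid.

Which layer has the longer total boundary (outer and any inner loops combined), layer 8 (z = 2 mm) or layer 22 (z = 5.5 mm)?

layer 8 (z = 2 mm)

Layer 8 (z = 2): the cube is present — its section is the full 6×10.5 rectangle (perimeter 33.00 mm); the cube at (13, -1.5) is present — its section is the full 20×20 rectangle (perimeter 80.00 mm); Taking the union: the 2 present regions are separate (no shared area or edge), so areas and boundary lengths simply add and each stays a separate island — boundary = 113.00 mm; (whole slice rotated 55° about Z — lengths, areas and connectivity unchanged). So its perimeter = 113.00 mm. Layer 22 (z = 5.5): the cube is absent (z outside [0, 4.5]); the 20×20 cube at (13, -1.5) contributes its full rectangle (perimeter 80.00 mm); Taking the union: only the 20×20 cube at (13, -1.5) is present, so the union is just that shape — boundary = 80.00 mm; (whole slice rotated 55° about Z — lengths, areas and connectivity unchanged). So its perimeter = 80.00 mm. Layer 8 is larger (113.00 vs 80.00 mm).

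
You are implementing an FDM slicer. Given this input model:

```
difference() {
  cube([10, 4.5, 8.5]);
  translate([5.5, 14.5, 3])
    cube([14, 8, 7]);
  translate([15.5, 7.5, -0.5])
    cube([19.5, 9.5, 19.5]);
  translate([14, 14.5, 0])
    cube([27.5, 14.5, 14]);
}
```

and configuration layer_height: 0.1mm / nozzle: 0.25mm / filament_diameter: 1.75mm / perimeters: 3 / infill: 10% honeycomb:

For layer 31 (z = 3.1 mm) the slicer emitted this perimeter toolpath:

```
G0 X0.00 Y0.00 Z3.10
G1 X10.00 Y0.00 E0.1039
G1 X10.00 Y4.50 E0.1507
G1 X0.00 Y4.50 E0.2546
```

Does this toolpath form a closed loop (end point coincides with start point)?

Start point (G0): (0.00, 0.00). End point (last G1): the path does not return to the start — open.

no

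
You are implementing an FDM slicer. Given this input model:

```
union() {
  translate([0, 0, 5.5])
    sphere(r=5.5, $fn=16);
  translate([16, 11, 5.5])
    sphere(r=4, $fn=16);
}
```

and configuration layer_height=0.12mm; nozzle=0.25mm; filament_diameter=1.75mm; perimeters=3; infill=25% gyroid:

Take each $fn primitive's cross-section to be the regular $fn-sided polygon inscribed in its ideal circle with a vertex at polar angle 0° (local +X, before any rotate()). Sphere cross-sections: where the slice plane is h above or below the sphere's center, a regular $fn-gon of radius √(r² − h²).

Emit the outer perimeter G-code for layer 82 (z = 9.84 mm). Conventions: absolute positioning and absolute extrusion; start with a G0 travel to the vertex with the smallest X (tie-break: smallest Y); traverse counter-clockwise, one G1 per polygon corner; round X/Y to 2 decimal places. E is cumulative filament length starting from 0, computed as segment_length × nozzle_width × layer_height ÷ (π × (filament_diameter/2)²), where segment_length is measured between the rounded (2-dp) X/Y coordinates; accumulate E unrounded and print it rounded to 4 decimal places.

G0 X-3.38 Y0.00 Z9.84
G1 X-3.12 Y-1.29 E0.0164
G1 X-2.39 Y-2.39 E0.0329
G1 X-1.29 Y-3.12 E0.0493
G1 X0.00 Y-3.38 E0.0658
G1 X1.29 Y-3.12 E0.0822
G1 X2.39 Y-2.39 E0.0986
G1 X3.12 Y-1.29 E0.1151
G1 X3.38 Y0.00 E0.1315
G1 X3.12 Y1.29 E0.1479
G1 X2.39 Y2.39 E0.1644
G1 X1.29 Y3.12 E0.1809
G1 X0.00 Y3.38 E0.1973
G1 X-1.29 Y3.12 E0.2137
G1 X-2.39 Y2.39 E0.2302
G1 X-3.12 Y1.29 E0.2466
G1 X-3.38 Y0.00 E0.2630

At z = 9.84 mm: the r=5.5 sphere slices to a regular 16-gon of circumradius 3.379 (√(r²−h²) with h=4.34 from center); the sphere at (16, 11) does not reach this height (|z−center|=4.340 > r=4); Taking the union: only the r=5.5 sphere is present, so the union is just that shape — 1 connected region. The outline is a single polygon with 16 vertices. Extrusion per mm of travel: 0.25 × 0.12 / (π × 0.875²) = 0.012473. Accumulating E over each segment gives final E = 0.2630.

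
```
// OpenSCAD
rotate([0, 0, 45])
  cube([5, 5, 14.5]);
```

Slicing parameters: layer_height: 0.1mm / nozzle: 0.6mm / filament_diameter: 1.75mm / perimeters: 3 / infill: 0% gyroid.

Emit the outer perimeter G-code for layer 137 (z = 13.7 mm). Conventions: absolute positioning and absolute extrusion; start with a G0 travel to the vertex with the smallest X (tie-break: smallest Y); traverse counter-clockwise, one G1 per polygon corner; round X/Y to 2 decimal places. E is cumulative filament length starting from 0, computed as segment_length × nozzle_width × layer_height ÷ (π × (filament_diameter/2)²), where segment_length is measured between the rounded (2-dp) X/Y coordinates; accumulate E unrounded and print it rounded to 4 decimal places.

G0 X-3.54 Y3.54 Z13.70
G1 X0.00 Y0.00 E0.1249
G1 X3.54 Y3.54 E0.2498
G1 X0.00 Y7.07 E0.3745
G1 X-3.54 Y3.54 E0.4992

At z = 13.7 mm: the cube is present — its section is the full 5×5 rectangle; (whole slice rotated 45° about Z — lengths, areas and connectivity unchanged). The outline is a single polygon with 4 vertices. Extrusion per mm of travel: 0.6 × 0.1 / (π × 0.875²) = 0.024945. Accumulating E over each segment gives final E = 0.4992.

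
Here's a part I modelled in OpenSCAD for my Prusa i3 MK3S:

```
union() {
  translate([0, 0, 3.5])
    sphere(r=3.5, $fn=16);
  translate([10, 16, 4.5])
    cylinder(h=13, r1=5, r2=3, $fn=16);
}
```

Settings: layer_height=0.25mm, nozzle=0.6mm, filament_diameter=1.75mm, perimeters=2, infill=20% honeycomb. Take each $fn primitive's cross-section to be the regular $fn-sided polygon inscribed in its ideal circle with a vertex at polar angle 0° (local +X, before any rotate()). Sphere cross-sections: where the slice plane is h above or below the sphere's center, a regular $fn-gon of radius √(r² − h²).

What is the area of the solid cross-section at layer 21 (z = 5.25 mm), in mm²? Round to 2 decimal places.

At z = 5.25 mm: the r=3.5 sphere slices to a regular 16-gon of circumradius 3.031 (√(r²−h²) with h=1.75 from center) (area = (16/2)·3.031²·sin(360°/16) = 28.13 mm²); the cone at (10, 16) contributes a regular 16-gon of circumradius 4.885 (interpolated between r1=5 and r2=3 at t=0.058) (area = (16/2)·4.885²·sin(360°/16) = 73.04 mm²); Combining (union): the 2 present regions are separate (no shared area or edge), so areas and boundary lengths simply add and each stays a separate island — area = 101.17 mm². Overall, the cross-section has 2 separate islands. Net area = 101.17 mm².

101.17 mm²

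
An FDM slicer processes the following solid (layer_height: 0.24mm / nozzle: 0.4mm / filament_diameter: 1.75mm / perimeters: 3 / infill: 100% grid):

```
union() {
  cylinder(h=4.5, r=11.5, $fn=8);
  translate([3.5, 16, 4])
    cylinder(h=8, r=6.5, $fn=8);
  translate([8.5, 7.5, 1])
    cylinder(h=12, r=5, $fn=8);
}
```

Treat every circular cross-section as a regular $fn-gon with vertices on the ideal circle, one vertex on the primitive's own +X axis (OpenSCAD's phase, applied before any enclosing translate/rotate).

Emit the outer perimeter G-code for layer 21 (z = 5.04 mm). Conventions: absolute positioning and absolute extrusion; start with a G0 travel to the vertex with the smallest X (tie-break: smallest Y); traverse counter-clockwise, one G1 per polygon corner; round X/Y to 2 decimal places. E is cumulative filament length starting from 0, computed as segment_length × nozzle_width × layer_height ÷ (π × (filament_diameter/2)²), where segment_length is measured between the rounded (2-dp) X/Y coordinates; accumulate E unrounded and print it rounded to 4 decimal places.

G0 X-3.00 Y16.00 Z5.04
G1 X-1.10 Y11.40 E0.1986
G1 X3.50 Y9.50 E0.3973
G1 X4.50 Y9.91 E0.4404
G1 X3.50 Y7.50 E0.5446
G1 X4.96 Y3.96 E0.6974
G1 X8.50 Y2.50 E0.8502
G1 X12.04 Y3.96 E1.0031
G1 X13.50 Y7.50 E1.1559
G1 X12.04 Y11.04 E1.3087
G1 X8.54 Y12.48 E1.4598
G1 X10.00 Y16.00 E1.6119
G1 X8.10 Y20.60 E1.8105
G1 X3.50 Y22.50 E2.0092
G1 X-1.10 Y20.60 E2.2078
G1 X-3.00 Y16.00 E2.4064

At z = 5.04 mm: the cylinder is absent (z outside [0, 4.5]); the r=6.5 cylinder at (3.5, 16) contributes a regular 8-gon of circumradius 6.5; the r=5 cylinder at (8.5, 7.5) gives a regular 8-gon of circumradius 5 (constant along its height); Taking the union: the regions partially overlap (shared area 3.34 mm²), so overlapping operands fuse into one piece — 1 connected region. The outline is a single polygon with 15 vertices. Extrusion per mm of travel: 0.4 × 0.24 / (π × 0.875²) = 0.039912. Accumulating E over each segment gives final E = 2.4064.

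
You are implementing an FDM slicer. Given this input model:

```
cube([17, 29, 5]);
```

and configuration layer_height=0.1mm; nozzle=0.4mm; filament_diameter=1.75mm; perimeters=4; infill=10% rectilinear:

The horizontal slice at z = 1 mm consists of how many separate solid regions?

At z = 1 mm: the cube is present — its section is the full 17×29 rectangle. The result has 1 disconnected region.

1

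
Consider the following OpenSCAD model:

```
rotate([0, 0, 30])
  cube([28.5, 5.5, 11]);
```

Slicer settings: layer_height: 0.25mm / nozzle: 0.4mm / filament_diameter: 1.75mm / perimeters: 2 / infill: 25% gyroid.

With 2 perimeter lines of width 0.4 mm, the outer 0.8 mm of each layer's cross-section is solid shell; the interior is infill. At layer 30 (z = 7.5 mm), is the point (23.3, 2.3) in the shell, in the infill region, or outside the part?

At z = 7.5 mm: the 28.5×5.5 cube contributes its full rectangle; (rotated 30° about Z; rotation is an isometry so areas/perimeters/island counts are preserved). Overall, the cross-section is a single solid region. Undo the 30° rotation: the query point maps to (21.328, -9.658) in the un-rotated model frame. The nearest boundary edge runs (0.00, 0.00)→(28.50, 0.00); distance from the point to it = 9.66 mm. The point is not inside any of the regions above, so it lies outside the cross-section (9.66 mm from the nearest boundary).

outside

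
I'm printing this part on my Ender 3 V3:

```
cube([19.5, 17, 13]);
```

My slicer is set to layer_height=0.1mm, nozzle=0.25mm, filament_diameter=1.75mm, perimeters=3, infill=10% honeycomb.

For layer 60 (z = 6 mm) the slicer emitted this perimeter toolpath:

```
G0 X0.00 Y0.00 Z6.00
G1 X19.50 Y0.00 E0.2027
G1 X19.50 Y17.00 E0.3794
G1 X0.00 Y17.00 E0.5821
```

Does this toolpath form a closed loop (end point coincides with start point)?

no

Start point (G0): (0.00, 0.00). End point (last G1): the path does not return to the start — open.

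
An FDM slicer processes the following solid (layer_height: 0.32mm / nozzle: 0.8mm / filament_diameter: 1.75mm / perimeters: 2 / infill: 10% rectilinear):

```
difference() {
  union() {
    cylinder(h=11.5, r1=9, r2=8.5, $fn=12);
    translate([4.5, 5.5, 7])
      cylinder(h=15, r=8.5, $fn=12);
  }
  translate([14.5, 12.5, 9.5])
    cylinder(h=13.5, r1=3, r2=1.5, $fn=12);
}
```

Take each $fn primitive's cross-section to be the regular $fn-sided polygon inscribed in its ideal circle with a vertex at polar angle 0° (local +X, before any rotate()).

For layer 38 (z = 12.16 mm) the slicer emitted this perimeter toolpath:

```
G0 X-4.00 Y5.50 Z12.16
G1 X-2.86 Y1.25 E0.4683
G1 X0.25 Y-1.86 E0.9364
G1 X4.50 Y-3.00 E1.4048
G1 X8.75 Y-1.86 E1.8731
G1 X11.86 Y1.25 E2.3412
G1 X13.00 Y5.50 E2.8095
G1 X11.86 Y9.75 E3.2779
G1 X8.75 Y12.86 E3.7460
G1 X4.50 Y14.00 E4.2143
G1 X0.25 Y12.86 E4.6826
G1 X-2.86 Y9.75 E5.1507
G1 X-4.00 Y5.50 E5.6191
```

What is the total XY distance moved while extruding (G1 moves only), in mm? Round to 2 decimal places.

Sum the Euclidean lengths of each G1 segment: total = 52.79 mm.

52.79 mm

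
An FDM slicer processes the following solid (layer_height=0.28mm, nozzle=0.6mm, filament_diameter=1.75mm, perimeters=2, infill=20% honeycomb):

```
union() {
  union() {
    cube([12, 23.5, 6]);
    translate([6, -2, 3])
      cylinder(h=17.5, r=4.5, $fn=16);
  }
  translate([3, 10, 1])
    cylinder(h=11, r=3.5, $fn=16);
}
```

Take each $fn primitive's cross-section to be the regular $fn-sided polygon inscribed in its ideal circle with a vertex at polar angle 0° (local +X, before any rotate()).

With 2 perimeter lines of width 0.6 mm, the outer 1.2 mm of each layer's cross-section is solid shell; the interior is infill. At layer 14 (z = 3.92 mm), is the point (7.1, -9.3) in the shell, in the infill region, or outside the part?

At z = 3.92 mm: the cube (footprint 12×23.5) is included at this height; the r=4.5 cylinder at (6, -2) gives a regular 16-gon of circumradius 4.5 (constant along its height); Merging all regions: the regions partially overlap (shared area 13.83 mm²), so overlapping operands fuse into one piece — 1 connected region; the cylinder at (3, 10): section is a regular 16-gon, circumradius r=3.5; Merging all regions: the regions partially overlap (shared area 36.44 mm²), so overlapping operands fuse into one piece — 1 connected region. Overall, the cross-section is a single solid region. The nearest boundary edge runs (7.72, -6.16)→(6.00, -6.50); distance from the point to it = 2.96 mm. The point is not inside any of the regions above, so it lies outside the cross-section (2.96 mm from the nearest boundary).

outside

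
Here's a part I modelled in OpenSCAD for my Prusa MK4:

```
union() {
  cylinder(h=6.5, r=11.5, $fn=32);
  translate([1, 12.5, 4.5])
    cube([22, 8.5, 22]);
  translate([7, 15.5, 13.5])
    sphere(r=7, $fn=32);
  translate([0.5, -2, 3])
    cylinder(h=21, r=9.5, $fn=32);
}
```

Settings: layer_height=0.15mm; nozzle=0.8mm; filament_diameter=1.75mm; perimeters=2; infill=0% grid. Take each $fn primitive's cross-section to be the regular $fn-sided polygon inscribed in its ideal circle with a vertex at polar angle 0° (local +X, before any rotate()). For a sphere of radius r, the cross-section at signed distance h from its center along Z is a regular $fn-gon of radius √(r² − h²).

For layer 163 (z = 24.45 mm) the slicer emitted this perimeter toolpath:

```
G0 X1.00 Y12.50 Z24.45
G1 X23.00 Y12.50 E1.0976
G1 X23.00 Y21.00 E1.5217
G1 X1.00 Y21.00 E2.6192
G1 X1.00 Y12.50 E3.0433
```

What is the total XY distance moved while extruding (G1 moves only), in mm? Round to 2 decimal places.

Sum the Euclidean lengths of each G1 segment: total = 61.00 mm.

61.00 mm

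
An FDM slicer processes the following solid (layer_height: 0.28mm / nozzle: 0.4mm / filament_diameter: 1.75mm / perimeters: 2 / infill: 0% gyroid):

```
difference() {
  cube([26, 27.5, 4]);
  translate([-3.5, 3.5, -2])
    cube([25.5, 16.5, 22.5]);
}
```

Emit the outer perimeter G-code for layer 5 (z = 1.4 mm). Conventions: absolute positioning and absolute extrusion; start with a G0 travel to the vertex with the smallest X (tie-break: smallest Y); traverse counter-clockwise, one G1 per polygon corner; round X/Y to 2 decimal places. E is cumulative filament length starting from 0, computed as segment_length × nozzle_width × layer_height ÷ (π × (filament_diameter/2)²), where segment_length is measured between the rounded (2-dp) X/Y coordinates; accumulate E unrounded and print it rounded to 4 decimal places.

G0 X0.00 Y0.00 Z1.40
G1 X26.00 Y0.00 E1.2107
G1 X26.00 Y27.50 E2.4912
G1 X0.00 Y27.50 E3.7019
G1 X0.00 Y20.00 E4.0511
G1 X22.00 Y20.00 E5.0755
G1 X22.00 Y3.50 E5.8438
G1 X0.00 Y3.50 E6.8682
G1 X0.00 Y0.00 E7.0312

At z = 1.4 mm: the 26×27.5 cube contributes its full rectangle; the 25.5×16.5 cube at (-3.5, 3.5) contributes its full rectangle; Subtracting the remaining from the first: starting from the 26×27.5 cube, the 25.5×16.5 cube at (-3.5, 3.5) partially overlaps it — only the 363.00 mm² overlap (of its 420.75 mm²) is removed, clipping the outline — 1 connected region. The outline is a single polygon with 8 vertices. Extrusion per mm of travel: 0.4 × 0.28 / (π × 0.875²) = 0.046564. Accumulating E over each segment gives final E = 7.0312.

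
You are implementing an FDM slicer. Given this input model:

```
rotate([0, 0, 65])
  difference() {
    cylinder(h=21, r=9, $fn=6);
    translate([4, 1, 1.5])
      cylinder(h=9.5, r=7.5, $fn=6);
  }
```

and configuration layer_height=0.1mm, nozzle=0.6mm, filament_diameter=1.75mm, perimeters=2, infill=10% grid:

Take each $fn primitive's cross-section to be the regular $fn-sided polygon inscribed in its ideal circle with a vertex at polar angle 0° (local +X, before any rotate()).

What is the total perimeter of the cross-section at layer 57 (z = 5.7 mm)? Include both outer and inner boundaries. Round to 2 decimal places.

64.00 mm

At z = 5.7 mm: the r=9 cylinder contributes a regular 6-gon of circumradius 9 (perimeter = 2·6·9.000·sin(180°/6) = 54.00 mm); the r=7.5 cylinder at (4, 1) contributes a regular 6-gon of circumradius 7.5 (perimeter = 2·6·7.500·sin(180°/6) = 45.00 mm); After the difference (first − rest): starting from the r=9 cylinder, the r=7.5 cylinder at (4, 1) partially overlaps it — only the 113.09 mm² overlap (of its 146.14 mm²) is removed, clipping the outline — boundary = 64.00 mm; (whole slice rotated 65° about Z — lengths, areas and connectivity unchanged). Overall, the cross-section is a single solid region. Total boundary length (outer) = 64.00 mm.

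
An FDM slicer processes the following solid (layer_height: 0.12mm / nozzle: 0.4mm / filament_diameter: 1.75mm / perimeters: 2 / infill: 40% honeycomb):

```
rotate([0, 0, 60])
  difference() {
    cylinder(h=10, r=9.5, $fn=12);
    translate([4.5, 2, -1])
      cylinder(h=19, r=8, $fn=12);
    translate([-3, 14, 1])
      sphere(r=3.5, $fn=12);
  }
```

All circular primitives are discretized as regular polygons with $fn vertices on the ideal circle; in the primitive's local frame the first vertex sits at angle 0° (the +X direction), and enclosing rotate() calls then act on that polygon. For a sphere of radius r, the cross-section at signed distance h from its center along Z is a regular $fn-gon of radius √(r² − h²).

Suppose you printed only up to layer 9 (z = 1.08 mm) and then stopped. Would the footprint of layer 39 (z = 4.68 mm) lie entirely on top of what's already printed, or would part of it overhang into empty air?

Compare the two slices. At z = 1.08: the cylinder: section is a regular 12-gon, circumradius r=9.5 (area = (12/2)·9.500²·sin(360°/12) = 270.75 mm²); the r=8 cylinder at (4.5, 2) contributes a regular 12-gon of circumradius 8 (area = (12/2)·8.000²·sin(360°/12) = 192.00 mm²); the r=3.5 sphere at (-3, 14) slices to a regular 12-gon of circumradius 3.499 (√(r²−h²) with h=0.08 from center) (area = (12/2)·3.499²·sin(360°/12) = 36.73 mm²); Taking the first minus the rest: starting from the r=9.5 cylinder (270.75 mm²), the r=8 cylinder at (4.5, 2) partially overlaps it — only the 144.42 mm² overlap (of its 192.00 mm²) is removed, clipping the outline; the r=3.5 sphere at (-3, 14) misses the remaining region (no effect) — area = 126.33 mm²; (whole slice rotated 60° about Z — lengths, areas and connectivity unchanged). At z = 4.68: the r=9.5 cylinder contributes a regular 12-gon of circumradius 9.5 (area = (12/2)·9.500²·sin(360°/12) = 270.75 mm²); the cylinder at (4.5, 2): section is a regular 12-gon, circumradius r=8 (area = (12/2)·8.000²·sin(360°/12) = 192.00 mm²); the sphere at (-3, 14) is not intersected at this z (|z−center|=3.680 > r=3.5); Taking the first minus the rest: starting from the r=9.5 cylinder (270.75 mm²), the r=8 cylinder at (4.5, 2) partially overlaps it — only the 144.42 mm² overlap (of its 192.00 mm²) is removed, clipping the outline — area = 126.33 mm²; (rotated 60° about Z; rotation is an isometry so areas/perimeters/island counts are preserved). Checking containment: the cross-section at z = 4.68 is a subset of the cross-section at z = 1.08.

entirely on top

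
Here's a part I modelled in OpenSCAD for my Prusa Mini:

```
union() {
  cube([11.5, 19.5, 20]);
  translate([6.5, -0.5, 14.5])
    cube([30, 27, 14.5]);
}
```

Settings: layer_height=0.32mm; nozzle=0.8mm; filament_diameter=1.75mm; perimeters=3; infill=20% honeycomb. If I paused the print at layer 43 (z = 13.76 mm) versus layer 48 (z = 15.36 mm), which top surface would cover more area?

Layer 43 (z = 13.76): the 11.5×19.5 cube contributes its full rectangle (area 224.25 mm²); the cube at (6.5, -0.5) does not reach this height (z outside [14.5, 29]); Combining (union): only the 11.5×19.5 cube is present, so the union is just that shape — area = 224.25 mm². So its area = 224.25 mm². Layer 48 (z = 15.36): the 11.5×19.5 cube contributes its full rectangle (area 224.25 mm²); the cube at (6.5, -0.5) (footprint 30×27) is included at this height (area 810.00 mm²); Combining (union): the regions partially overlap — summed areas 1034.25 mm² minus the doubly-counted overlap 97.50 mm² gives 936.75 mm² — area = 936.75 mm². So its area = 936.75 mm². Layer 48 is larger (936.75 vs 224.25 mm²).

layer 48 (z = 15.36 mm)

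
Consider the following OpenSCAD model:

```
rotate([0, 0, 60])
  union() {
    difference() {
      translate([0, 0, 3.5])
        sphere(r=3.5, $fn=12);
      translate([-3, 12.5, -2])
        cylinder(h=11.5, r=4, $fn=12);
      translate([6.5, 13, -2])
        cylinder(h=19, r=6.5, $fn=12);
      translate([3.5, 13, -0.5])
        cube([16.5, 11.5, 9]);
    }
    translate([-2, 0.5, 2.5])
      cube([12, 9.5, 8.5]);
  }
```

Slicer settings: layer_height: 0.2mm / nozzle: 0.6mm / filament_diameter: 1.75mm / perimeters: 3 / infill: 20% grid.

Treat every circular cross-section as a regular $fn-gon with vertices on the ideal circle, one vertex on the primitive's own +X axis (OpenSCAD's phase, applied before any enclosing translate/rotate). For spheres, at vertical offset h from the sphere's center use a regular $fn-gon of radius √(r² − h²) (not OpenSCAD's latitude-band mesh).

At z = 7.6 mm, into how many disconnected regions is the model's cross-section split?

1

At z = 7.6 mm: the sphere is not intersected at this z (|z−center|=4.100 > r=3.5); the cylinder at (-3, 12.5): section is a regular 12-gon, circumradius r=4; the r=6.5 cylinder at (6.5, 13) gives a regular 12-gon of circumradius 6.5 (constant along its height); the cube at (3.5, 13) (footprint 16.5×11.5) is included at this height; Subtracting the remaining from the first: the first operand is absent here, so nothing remains; the 12×9.5 cube at (-2, 0.5) contributes its full rectangle; Taking the union: only the 12×9.5 cube at (-2, 0.5) is present, so the union is just that shape — 1 connected region; (rotated 60° about Z; rotation is an isometry so areas/perimeters/island counts are preserved). The result has 1 disconnected region.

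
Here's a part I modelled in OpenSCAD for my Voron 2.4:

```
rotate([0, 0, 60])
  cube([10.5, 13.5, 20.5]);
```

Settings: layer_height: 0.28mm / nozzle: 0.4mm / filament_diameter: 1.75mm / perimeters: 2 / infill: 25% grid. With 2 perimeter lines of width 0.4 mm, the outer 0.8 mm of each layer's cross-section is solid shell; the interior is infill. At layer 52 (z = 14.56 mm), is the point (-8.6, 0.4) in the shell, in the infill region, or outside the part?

At z = 14.56 mm: the cube is present — its section is the full 10.5×13.5 rectangle; (whole slice rotated 60° about Z — lengths, areas and connectivity unchanged). Overall, the cross-section is a single solid region. Undo the 60° rotation: the query point maps to (-3.954, 7.648) in the un-rotated model frame. The nearest boundary edge runs (0.00, 13.50)→(0.00, 0.00); distance from the point to it = 3.95 mm. The point is not inside any of the regions above, so it lies outside the cross-section (3.95 mm from the nearest boundary).

outside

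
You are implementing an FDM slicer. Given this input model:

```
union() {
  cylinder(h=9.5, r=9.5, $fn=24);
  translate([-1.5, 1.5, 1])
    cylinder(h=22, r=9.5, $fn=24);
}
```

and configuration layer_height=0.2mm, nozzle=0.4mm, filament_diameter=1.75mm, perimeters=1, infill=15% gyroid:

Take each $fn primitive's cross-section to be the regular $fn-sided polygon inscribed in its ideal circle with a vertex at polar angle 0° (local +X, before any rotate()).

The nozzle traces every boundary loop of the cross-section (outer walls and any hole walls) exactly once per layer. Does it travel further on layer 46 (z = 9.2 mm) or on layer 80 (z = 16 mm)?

layer 46 (z = 9.2 mm)

Layer 46 (z = 9.2): the r=9.5 cylinder gives a regular 24-gon of circumradius 9.5 (constant along its height) (perimeter = 2·24·9.500·sin(180°/24) = 59.52 mm); the cylinder at (-1.5, 1.5): section is a regular 24-gon, circumradius r=9.5 (perimeter = 2·24·9.500·sin(180°/24) = 59.52 mm); Taking the union: the regions partially overlap (shared area 240.29 mm²), so the edge portions inside another operand are dropped and the merged outline is re-measured after clipping — boundary = 63.80 mm. So its perimeter = 63.80 mm. Layer 80 (z = 16): the cylinder is absent (z outside [0, 9.5]); the r=9.5 cylinder at (-1.5, 1.5) gives a regular 24-gon of circumradius 9.5 (constant along its height) (perimeter = 2·24·9.500·sin(180°/24) = 59.52 mm); Merging all regions: only the r=9.5 cylinder at (-1.5, 1.5) is present, so the union is just that shape — boundary = 59.52 mm. So its perimeter = 59.52 mm. Layer 46 is larger (63.80 vs 59.52 mm).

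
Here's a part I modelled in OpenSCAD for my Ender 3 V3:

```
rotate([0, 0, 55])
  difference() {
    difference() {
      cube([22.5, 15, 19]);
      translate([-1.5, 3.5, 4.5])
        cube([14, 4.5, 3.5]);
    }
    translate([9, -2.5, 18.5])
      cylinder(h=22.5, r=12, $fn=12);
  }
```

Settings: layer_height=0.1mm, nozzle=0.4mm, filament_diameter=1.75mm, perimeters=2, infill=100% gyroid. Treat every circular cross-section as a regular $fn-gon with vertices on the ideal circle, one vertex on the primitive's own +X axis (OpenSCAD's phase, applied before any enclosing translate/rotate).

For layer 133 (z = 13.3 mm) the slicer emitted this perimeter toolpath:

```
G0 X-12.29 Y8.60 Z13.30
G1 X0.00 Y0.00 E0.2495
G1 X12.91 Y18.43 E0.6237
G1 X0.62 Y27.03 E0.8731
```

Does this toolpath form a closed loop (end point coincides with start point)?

no

Start point (G0): (-12.29, 8.60). End point (last G1): the path does not return to the start — open.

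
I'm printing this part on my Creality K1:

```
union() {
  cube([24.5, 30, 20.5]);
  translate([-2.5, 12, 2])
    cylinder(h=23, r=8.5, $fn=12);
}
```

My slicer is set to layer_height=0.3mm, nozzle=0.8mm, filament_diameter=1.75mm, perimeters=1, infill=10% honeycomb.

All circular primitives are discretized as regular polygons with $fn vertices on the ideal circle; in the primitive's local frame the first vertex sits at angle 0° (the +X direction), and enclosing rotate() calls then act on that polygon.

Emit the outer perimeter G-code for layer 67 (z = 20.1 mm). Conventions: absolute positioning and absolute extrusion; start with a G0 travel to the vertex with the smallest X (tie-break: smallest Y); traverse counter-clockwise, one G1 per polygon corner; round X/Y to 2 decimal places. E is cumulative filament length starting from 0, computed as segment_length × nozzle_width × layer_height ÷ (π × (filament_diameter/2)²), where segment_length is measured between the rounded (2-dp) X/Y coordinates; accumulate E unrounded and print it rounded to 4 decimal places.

G0 X-11.00 Y12.00 Z20.10
G1 X-9.86 Y7.75 E0.4391
G1 X-6.75 Y4.64 E0.8779
G1 X-2.50 Y3.50 E1.3170
G1 X0.00 Y4.17 E1.5752
G1 X0.00 Y0.00 E1.9913
G1 X24.50 Y0.00 E4.4359
G1 X24.50 Y30.00 E7.4293
G1 X0.00 Y30.00 E9.8740
G1 X0.00 Y19.83 E10.8887
G1 X-2.50 Y20.50 E11.1470
G1 X-6.75 Y19.36 E11.5860
G1 X-9.86 Y16.25 E12.0249
G1 X-11.00 Y12.00 E12.4640

At z = 20.1 mm: the cube is present — its section is the full 24.5×30 rectangle; the r=8.5 cylinder at (-2.5, 12) gives a regular 12-gon of circumradius 8.5 (constant along its height); Merging all regions: the regions partially overlap (shared area 67.55 mm²), so overlapping operands fuse into one piece — 1 connected region. The outline is a single polygon with 13 vertices. Extrusion per mm of travel: 0.8 × 0.3 / (π × 0.875²) = 0.099780. Accumulating E over each segment gives final E = 12.4640.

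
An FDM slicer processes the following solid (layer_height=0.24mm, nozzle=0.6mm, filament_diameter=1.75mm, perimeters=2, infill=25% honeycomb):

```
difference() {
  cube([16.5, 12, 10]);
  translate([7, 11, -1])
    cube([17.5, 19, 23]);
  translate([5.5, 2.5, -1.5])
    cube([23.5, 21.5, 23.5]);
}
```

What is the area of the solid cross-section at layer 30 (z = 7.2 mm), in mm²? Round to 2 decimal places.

At z = 7.2 mm: the 16.5×12 cube contributes its full rectangle (area 198.00 mm²); the cube at (7, 11) (footprint 17.5×19) is included at this height (area 332.50 mm²); the cube at (5.5, 2.5) is present — its section is the full 23.5×21.5 rectangle (area 505.25 mm²); Subtracting the remaining from the first: starting from the 16.5×12 cube (198.00 mm²), the 17.5×19 cube at (7, 11) partially overlaps it — only the 9.50 mm² overlap (of its 332.50 mm²) is removed, clipping the outline; the 23.5×21.5 cube at (5.5, 2.5) partially overlaps it — only the 95.00 mm² overlap (of its 505.25 mm²) is removed, clipping the outline — area = 93.50 mm². Overall, the cross-section is a single solid region. Net area = 93.50 mm².

93.50 mm²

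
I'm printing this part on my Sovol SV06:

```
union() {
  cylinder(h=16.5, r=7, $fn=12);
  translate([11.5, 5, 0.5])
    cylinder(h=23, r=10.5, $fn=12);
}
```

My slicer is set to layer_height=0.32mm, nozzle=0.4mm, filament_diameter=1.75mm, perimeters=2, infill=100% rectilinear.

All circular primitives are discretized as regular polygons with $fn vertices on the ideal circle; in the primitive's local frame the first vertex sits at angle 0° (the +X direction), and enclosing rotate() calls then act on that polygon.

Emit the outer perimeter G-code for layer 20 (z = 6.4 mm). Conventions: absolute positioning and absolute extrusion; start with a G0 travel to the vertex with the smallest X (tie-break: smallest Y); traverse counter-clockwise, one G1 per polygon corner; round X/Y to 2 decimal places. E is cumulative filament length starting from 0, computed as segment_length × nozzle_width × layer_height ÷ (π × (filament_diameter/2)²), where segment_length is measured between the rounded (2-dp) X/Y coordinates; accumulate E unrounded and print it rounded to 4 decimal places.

At z = 6.4 mm: the r=7 cylinder gives a regular 12-gon of circumradius 7 (constant along its height); the r=10.5 cylinder at (11.5, 5) contributes a regular 12-gon of circumradius 10.5; Merging all regions: the regions partially overlap (shared area 35.36 mm²), so overlapping operands fuse into one piece — 1 connected region. The outline is a single polygon with 20 vertices. Extrusion per mm of travel: 0.4 × 0.32 / (π × 0.875²) = 0.053216. Accumulating E over each segment gives final E = 4.4381.

G0 X-7.00 Y0.00 Z6.40
G1 X-6.06 Y-3.50 E0.1929
G1 X-3.50 Y-6.06 E0.3855
G1 X0.00 Y-7.00 E0.5784
G1 X3.50 Y-6.06 E0.7712
G1 X5.86 Y-3.70 E0.9488
G1 X6.25 Y-4.09 E0.9782
G1 X11.50 Y-5.50 E1.2675
G1 X16.75 Y-4.09 E1.5568
G1 X20.59 Y-0.25 E1.8458
G1 X22.00 Y5.00 E2.1350
G1 X20.59 Y10.25 E2.4243
G1 X16.75 Y14.09 E2.7133
G1 X11.50 Y15.50 E3.0026
G1 X6.25 Y14.09 E3.2919
G1 X2.41 Y10.25 E3.5809
G1 X1.43 Y6.62 E3.7810
G1 X0.00 Y7.00 E3.8597
G1 X-3.50 Y6.06 E4.0526
G1 X-6.06 Y3.50 E4.2452
G1 X-7.00 Y0.00 E4.4381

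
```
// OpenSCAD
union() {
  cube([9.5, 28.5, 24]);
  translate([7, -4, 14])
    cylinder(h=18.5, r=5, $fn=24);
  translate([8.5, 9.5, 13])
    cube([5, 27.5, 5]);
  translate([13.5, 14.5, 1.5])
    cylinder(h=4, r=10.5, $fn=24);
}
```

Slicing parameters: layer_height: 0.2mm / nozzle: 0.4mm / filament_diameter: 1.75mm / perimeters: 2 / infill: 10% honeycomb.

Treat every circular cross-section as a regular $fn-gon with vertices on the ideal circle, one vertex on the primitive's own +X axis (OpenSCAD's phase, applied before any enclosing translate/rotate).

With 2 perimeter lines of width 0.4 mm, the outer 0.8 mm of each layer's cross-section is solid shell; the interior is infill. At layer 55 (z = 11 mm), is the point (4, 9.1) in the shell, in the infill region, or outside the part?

infill

At z = 11 mm: the cube (footprint 9.5×28.5) is included at this height; the cylinder at (7, -4) is not intersected at this z (z outside [14, 32.5]); the cube at (8.5, 9.5) is absent (z outside [13, 18]); the cylinder at (13.5, 14.5) is not intersected at this z (z outside [1.5, 5.5]); Taking the union: only the 9.5×28.5 cube is present, so the union is just that shape — 1 connected region. Overall, the cross-section is a single solid region. The nearest boundary edge runs (0.00, 28.50)→(0.00, 0.00); distance from the point to it = 4.00 mm. The point is inside the cross-section and 4.00 mm from the nearest boundary — more than the 0.8 mm shell width (2 × 0.4), so it's in the infill interior.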